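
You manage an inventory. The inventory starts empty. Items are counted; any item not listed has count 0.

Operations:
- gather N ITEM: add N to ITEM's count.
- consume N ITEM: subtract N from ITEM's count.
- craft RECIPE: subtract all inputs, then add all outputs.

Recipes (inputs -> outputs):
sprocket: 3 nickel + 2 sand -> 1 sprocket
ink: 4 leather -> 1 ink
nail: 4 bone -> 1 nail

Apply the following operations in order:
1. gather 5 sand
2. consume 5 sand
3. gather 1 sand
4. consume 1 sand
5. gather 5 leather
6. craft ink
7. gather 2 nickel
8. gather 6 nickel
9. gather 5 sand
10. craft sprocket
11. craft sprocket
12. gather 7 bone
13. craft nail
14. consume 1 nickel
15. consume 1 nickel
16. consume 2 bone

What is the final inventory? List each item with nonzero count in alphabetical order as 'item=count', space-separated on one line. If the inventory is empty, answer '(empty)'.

Answer: bone=1 ink=1 leather=1 nail=1 sand=1 sprocket=2

Derivation:
After 1 (gather 5 sand): sand=5
After 2 (consume 5 sand): (empty)
After 3 (gather 1 sand): sand=1
After 4 (consume 1 sand): (empty)
After 5 (gather 5 leather): leather=5
After 6 (craft ink): ink=1 leather=1
After 7 (gather 2 nickel): ink=1 leather=1 nickel=2
After 8 (gather 6 nickel): ink=1 leather=1 nickel=8
After 9 (gather 5 sand): ink=1 leather=1 nickel=8 sand=5
After 10 (craft sprocket): ink=1 leather=1 nickel=5 sand=3 sprocket=1
After 11 (craft sprocket): ink=1 leather=1 nickel=2 sand=1 sprocket=2
After 12 (gather 7 bone): bone=7 ink=1 leather=1 nickel=2 sand=1 sprocket=2
After 13 (craft nail): bone=3 ink=1 leather=1 nail=1 nickel=2 sand=1 sprocket=2
After 14 (consume 1 nickel): bone=3 ink=1 leather=1 nail=1 nickel=1 sand=1 sprocket=2
After 15 (consume 1 nickel): bone=3 ink=1 leather=1 nail=1 sand=1 sprocket=2
After 16 (consume 2 bone): bone=1 ink=1 leather=1 nail=1 sand=1 sprocket=2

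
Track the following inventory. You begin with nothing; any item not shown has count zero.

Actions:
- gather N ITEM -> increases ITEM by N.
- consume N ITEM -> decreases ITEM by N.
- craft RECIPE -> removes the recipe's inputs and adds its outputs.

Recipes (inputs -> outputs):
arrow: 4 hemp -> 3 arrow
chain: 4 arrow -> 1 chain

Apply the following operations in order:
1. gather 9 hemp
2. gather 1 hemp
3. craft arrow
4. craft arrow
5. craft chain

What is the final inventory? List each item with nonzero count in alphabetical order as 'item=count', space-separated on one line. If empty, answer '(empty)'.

Answer: arrow=2 chain=1 hemp=2

Derivation:
After 1 (gather 9 hemp): hemp=9
After 2 (gather 1 hemp): hemp=10
After 3 (craft arrow): arrow=3 hemp=6
After 4 (craft arrow): arrow=6 hemp=2
After 5 (craft chain): arrow=2 chain=1 hemp=2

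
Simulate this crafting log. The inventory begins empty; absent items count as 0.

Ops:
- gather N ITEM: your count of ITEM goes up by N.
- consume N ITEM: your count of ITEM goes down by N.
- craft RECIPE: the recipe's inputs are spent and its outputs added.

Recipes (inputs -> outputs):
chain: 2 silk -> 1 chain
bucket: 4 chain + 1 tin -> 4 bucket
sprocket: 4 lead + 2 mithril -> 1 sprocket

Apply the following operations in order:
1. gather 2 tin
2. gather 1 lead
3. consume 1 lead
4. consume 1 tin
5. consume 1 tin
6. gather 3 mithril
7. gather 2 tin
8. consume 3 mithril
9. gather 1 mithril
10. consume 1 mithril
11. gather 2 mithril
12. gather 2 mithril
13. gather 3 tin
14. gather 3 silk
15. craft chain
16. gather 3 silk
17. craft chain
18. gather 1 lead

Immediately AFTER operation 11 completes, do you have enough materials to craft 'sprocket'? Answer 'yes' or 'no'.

Answer: no

Derivation:
After 1 (gather 2 tin): tin=2
After 2 (gather 1 lead): lead=1 tin=2
After 3 (consume 1 lead): tin=2
After 4 (consume 1 tin): tin=1
After 5 (consume 1 tin): (empty)
After 6 (gather 3 mithril): mithril=3
After 7 (gather 2 tin): mithril=3 tin=2
After 8 (consume 3 mithril): tin=2
After 9 (gather 1 mithril): mithril=1 tin=2
After 10 (consume 1 mithril): tin=2
After 11 (gather 2 mithril): mithril=2 tin=2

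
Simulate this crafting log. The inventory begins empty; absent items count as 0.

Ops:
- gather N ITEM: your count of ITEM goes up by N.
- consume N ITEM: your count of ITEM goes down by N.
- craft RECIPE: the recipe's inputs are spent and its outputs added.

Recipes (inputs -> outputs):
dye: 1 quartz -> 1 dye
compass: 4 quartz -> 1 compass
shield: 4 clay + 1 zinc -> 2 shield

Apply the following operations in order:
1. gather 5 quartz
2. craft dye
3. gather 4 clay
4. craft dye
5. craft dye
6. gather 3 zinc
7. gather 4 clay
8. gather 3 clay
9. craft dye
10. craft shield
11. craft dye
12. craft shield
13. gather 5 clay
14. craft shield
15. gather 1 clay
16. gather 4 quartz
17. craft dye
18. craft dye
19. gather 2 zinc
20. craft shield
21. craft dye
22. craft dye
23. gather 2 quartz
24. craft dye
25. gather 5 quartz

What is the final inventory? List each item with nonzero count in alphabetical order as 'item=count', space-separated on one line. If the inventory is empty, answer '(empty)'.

After 1 (gather 5 quartz): quartz=5
After 2 (craft dye): dye=1 quartz=4
After 3 (gather 4 clay): clay=4 dye=1 quartz=4
After 4 (craft dye): clay=4 dye=2 quartz=3
After 5 (craft dye): clay=4 dye=3 quartz=2
After 6 (gather 3 zinc): clay=4 dye=3 quartz=2 zinc=3
After 7 (gather 4 clay): clay=8 dye=3 quartz=2 zinc=3
After 8 (gather 3 clay): clay=11 dye=3 quartz=2 zinc=3
After 9 (craft dye): clay=11 dye=4 quartz=1 zinc=3
After 10 (craft shield): clay=7 dye=4 quartz=1 shield=2 zinc=2
After 11 (craft dye): clay=7 dye=5 shield=2 zinc=2
After 12 (craft shield): clay=3 dye=5 shield=4 zinc=1
After 13 (gather 5 clay): clay=8 dye=5 shield=4 zinc=1
After 14 (craft shield): clay=4 dye=5 shield=6
After 15 (gather 1 clay): clay=5 dye=5 shield=6
After 16 (gather 4 quartz): clay=5 dye=5 quartz=4 shield=6
After 17 (craft dye): clay=5 dye=6 quartz=3 shield=6
After 18 (craft dye): clay=5 dye=7 quartz=2 shield=6
After 19 (gather 2 zinc): clay=5 dye=7 quartz=2 shield=6 zinc=2
After 20 (craft shield): clay=1 dye=7 quartz=2 shield=8 zinc=1
After 21 (craft dye): clay=1 dye=8 quartz=1 shield=8 zinc=1
After 22 (craft dye): clay=1 dye=9 shield=8 zinc=1
After 23 (gather 2 quartz): clay=1 dye=9 quartz=2 shield=8 zinc=1
After 24 (craft dye): clay=1 dye=10 quartz=1 shield=8 zinc=1
After 25 (gather 5 quartz): clay=1 dye=10 quartz=6 shield=8 zinc=1

Answer: clay=1 dye=10 quartz=6 shield=8 zinc=1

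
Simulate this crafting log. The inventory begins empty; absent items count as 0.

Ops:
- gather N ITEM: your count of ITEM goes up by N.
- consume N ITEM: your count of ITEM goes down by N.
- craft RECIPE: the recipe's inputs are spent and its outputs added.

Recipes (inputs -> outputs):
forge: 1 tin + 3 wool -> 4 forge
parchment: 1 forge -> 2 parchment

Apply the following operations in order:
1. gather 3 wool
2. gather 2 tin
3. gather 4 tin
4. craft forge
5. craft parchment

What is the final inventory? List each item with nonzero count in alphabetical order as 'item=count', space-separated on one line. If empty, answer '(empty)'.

Answer: forge=3 parchment=2 tin=5

Derivation:
After 1 (gather 3 wool): wool=3
After 2 (gather 2 tin): tin=2 wool=3
After 3 (gather 4 tin): tin=6 wool=3
After 4 (craft forge): forge=4 tin=5
After 5 (craft parchment): forge=3 parchment=2 tin=5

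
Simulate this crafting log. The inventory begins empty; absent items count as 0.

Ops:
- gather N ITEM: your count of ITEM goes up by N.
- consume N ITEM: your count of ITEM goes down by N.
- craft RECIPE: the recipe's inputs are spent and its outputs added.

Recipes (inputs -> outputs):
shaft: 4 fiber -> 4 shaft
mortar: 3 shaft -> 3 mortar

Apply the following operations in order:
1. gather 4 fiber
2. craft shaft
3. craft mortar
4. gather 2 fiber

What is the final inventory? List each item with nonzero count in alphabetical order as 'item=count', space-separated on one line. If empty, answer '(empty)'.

Answer: fiber=2 mortar=3 shaft=1

Derivation:
After 1 (gather 4 fiber): fiber=4
After 2 (craft shaft): shaft=4
After 3 (craft mortar): mortar=3 shaft=1
After 4 (gather 2 fiber): fiber=2 mortar=3 shaft=1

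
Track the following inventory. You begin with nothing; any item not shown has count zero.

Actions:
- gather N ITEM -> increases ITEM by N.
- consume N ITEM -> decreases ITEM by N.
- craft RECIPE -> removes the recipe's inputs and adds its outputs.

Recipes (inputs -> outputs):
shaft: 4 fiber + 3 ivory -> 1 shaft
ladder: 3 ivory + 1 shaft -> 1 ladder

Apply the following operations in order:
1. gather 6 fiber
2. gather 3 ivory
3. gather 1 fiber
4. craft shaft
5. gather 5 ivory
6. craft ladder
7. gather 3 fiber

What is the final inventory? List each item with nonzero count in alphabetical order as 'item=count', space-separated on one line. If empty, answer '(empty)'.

Answer: fiber=6 ivory=2 ladder=1

Derivation:
After 1 (gather 6 fiber): fiber=6
After 2 (gather 3 ivory): fiber=6 ivory=3
After 3 (gather 1 fiber): fiber=7 ivory=3
After 4 (craft shaft): fiber=3 shaft=1
After 5 (gather 5 ivory): fiber=3 ivory=5 shaft=1
After 6 (craft ladder): fiber=3 ivory=2 ladder=1
After 7 (gather 3 fiber): fiber=6 ivory=2 ladder=1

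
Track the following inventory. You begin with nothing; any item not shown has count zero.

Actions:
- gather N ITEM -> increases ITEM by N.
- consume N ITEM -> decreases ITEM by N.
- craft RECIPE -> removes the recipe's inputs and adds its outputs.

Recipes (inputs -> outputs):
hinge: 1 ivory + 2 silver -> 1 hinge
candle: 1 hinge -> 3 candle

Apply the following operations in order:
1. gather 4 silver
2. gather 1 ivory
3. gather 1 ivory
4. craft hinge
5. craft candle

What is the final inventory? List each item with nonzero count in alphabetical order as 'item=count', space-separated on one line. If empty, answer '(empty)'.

After 1 (gather 4 silver): silver=4
After 2 (gather 1 ivory): ivory=1 silver=4
After 3 (gather 1 ivory): ivory=2 silver=4
After 4 (craft hinge): hinge=1 ivory=1 silver=2
After 5 (craft candle): candle=3 ivory=1 silver=2

Answer: candle=3 ivory=1 silver=2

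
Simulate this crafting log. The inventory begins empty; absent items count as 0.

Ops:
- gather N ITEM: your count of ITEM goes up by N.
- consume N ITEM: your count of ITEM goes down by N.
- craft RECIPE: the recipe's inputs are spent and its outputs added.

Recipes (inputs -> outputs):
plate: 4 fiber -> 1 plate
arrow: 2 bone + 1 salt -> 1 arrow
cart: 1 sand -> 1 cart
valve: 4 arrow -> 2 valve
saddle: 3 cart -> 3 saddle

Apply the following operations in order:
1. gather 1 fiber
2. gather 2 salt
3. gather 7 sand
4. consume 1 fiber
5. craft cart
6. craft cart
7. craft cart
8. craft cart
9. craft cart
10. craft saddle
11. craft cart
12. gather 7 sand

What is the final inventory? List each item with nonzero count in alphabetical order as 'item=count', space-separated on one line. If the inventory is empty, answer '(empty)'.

Answer: cart=3 saddle=3 salt=2 sand=8

Derivation:
After 1 (gather 1 fiber): fiber=1
After 2 (gather 2 salt): fiber=1 salt=2
After 3 (gather 7 sand): fiber=1 salt=2 sand=7
After 4 (consume 1 fiber): salt=2 sand=7
After 5 (craft cart): cart=1 salt=2 sand=6
After 6 (craft cart): cart=2 salt=2 sand=5
After 7 (craft cart): cart=3 salt=2 sand=4
After 8 (craft cart): cart=4 salt=2 sand=3
After 9 (craft cart): cart=5 salt=2 sand=2
After 10 (craft saddle): cart=2 saddle=3 salt=2 sand=2
After 11 (craft cart): cart=3 saddle=3 salt=2 sand=1
After 12 (gather 7 sand): cart=3 saddle=3 salt=2 sand=8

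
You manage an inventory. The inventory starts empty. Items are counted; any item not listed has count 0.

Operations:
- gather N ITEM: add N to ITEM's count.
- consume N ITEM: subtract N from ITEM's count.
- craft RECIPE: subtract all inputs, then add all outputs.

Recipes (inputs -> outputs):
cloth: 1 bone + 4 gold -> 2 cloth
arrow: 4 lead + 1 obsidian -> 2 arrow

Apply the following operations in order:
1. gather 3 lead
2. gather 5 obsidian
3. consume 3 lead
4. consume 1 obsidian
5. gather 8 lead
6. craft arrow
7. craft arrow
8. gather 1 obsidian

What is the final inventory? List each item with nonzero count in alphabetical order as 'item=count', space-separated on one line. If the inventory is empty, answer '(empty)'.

After 1 (gather 3 lead): lead=3
After 2 (gather 5 obsidian): lead=3 obsidian=5
After 3 (consume 3 lead): obsidian=5
After 4 (consume 1 obsidian): obsidian=4
After 5 (gather 8 lead): lead=8 obsidian=4
After 6 (craft arrow): arrow=2 lead=4 obsidian=3
After 7 (craft arrow): arrow=4 obsidian=2
After 8 (gather 1 obsidian): arrow=4 obsidian=3

Answer: arrow=4 obsidian=3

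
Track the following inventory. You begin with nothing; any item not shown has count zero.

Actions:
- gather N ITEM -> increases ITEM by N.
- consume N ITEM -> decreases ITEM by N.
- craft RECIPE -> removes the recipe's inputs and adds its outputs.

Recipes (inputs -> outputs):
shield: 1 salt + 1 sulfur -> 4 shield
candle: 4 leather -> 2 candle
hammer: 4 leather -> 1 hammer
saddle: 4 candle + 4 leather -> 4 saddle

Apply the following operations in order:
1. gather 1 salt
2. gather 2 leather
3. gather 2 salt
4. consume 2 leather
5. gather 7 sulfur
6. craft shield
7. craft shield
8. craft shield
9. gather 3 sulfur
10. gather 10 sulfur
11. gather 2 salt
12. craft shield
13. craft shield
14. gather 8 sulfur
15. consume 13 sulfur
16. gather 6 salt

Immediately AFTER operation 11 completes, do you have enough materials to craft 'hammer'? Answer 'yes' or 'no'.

Answer: no

Derivation:
After 1 (gather 1 salt): salt=1
After 2 (gather 2 leather): leather=2 salt=1
After 3 (gather 2 salt): leather=2 salt=3
After 4 (consume 2 leather): salt=3
After 5 (gather 7 sulfur): salt=3 sulfur=7
After 6 (craft shield): salt=2 shield=4 sulfur=6
After 7 (craft shield): salt=1 shield=8 sulfur=5
After 8 (craft shield): shield=12 sulfur=4
After 9 (gather 3 sulfur): shield=12 sulfur=7
After 10 (gather 10 sulfur): shield=12 sulfur=17
After 11 (gather 2 salt): salt=2 shield=12 sulfur=17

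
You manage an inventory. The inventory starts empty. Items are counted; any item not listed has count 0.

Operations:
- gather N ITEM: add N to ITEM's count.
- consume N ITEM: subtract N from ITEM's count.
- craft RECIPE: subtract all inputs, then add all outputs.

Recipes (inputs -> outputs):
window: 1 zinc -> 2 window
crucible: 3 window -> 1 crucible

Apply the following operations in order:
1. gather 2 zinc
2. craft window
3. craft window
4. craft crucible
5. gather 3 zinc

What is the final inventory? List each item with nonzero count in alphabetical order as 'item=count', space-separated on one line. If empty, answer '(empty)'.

After 1 (gather 2 zinc): zinc=2
After 2 (craft window): window=2 zinc=1
After 3 (craft window): window=4
After 4 (craft crucible): crucible=1 window=1
After 5 (gather 3 zinc): crucible=1 window=1 zinc=3

Answer: crucible=1 window=1 zinc=3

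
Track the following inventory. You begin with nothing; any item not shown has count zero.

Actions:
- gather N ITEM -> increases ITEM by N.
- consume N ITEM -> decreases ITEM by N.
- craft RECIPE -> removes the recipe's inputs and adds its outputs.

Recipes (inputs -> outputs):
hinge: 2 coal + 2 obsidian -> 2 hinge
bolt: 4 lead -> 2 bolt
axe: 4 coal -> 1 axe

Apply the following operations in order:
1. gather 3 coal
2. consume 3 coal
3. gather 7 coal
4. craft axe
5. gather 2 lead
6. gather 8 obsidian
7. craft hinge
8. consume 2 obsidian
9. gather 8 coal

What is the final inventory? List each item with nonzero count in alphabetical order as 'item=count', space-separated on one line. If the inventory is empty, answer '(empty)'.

After 1 (gather 3 coal): coal=3
After 2 (consume 3 coal): (empty)
After 3 (gather 7 coal): coal=7
After 4 (craft axe): axe=1 coal=3
After 5 (gather 2 lead): axe=1 coal=3 lead=2
After 6 (gather 8 obsidian): axe=1 coal=3 lead=2 obsidian=8
After 7 (craft hinge): axe=1 coal=1 hinge=2 lead=2 obsidian=6
After 8 (consume 2 obsidian): axe=1 coal=1 hinge=2 lead=2 obsidian=4
After 9 (gather 8 coal): axe=1 coal=9 hinge=2 lead=2 obsidian=4

Answer: axe=1 coal=9 hinge=2 lead=2 obsidian=4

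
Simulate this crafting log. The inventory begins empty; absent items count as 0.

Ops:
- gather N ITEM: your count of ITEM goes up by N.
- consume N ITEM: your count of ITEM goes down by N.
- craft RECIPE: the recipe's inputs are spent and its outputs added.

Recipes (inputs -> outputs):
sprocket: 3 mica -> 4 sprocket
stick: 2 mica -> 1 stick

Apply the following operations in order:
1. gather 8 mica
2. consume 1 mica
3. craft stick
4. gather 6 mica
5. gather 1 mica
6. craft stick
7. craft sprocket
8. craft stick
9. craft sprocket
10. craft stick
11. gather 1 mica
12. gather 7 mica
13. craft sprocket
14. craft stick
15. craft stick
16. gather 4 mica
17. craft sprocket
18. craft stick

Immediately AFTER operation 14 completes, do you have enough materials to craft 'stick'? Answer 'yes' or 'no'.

Answer: yes

Derivation:
After 1 (gather 8 mica): mica=8
After 2 (consume 1 mica): mica=7
After 3 (craft stick): mica=5 stick=1
After 4 (gather 6 mica): mica=11 stick=1
After 5 (gather 1 mica): mica=12 stick=1
After 6 (craft stick): mica=10 stick=2
After 7 (craft sprocket): mica=7 sprocket=4 stick=2
After 8 (craft stick): mica=5 sprocket=4 stick=3
After 9 (craft sprocket): mica=2 sprocket=8 stick=3
After 10 (craft stick): sprocket=8 stick=4
After 11 (gather 1 mica): mica=1 sprocket=8 stick=4
After 12 (gather 7 mica): mica=8 sprocket=8 stick=4
After 13 (craft sprocket): mica=5 sprocket=12 stick=4
After 14 (craft stick): mica=3 sprocket=12 stick=5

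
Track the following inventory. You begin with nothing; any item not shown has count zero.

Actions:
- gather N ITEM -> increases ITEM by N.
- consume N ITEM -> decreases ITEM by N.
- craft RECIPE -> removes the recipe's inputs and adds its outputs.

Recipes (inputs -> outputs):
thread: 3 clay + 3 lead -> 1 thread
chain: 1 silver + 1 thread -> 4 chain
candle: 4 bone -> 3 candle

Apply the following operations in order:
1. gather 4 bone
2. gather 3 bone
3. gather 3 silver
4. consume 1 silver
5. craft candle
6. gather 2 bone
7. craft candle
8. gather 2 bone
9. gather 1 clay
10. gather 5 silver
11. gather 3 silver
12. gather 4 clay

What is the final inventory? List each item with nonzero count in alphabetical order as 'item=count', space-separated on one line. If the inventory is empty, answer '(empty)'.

Answer: bone=3 candle=6 clay=5 silver=10

Derivation:
After 1 (gather 4 bone): bone=4
After 2 (gather 3 bone): bone=7
After 3 (gather 3 silver): bone=7 silver=3
After 4 (consume 1 silver): bone=7 silver=2
After 5 (craft candle): bone=3 candle=3 silver=2
After 6 (gather 2 bone): bone=5 candle=3 silver=2
After 7 (craft candle): bone=1 candle=6 silver=2
After 8 (gather 2 bone): bone=3 candle=6 silver=2
After 9 (gather 1 clay): bone=3 candle=6 clay=1 silver=2
After 10 (gather 5 silver): bone=3 candle=6 clay=1 silver=7
After 11 (gather 3 silver): bone=3 candle=6 clay=1 silver=10
After 12 (gather 4 clay): bone=3 candle=6 clay=5 silver=10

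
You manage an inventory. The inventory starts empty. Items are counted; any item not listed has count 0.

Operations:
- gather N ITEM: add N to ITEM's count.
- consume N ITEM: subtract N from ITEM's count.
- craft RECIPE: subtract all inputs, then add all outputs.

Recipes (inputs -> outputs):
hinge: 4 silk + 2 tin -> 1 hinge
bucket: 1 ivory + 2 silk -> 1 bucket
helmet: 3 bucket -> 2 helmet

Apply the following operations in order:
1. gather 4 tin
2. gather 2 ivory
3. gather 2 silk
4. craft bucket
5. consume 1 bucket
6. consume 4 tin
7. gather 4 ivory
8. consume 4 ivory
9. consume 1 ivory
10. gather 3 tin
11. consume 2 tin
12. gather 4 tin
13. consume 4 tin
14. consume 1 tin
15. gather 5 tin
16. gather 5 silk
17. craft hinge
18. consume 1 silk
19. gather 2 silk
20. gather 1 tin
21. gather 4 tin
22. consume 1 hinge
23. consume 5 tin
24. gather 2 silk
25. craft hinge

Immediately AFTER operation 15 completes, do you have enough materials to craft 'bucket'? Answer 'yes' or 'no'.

After 1 (gather 4 tin): tin=4
After 2 (gather 2 ivory): ivory=2 tin=4
After 3 (gather 2 silk): ivory=2 silk=2 tin=4
After 4 (craft bucket): bucket=1 ivory=1 tin=4
After 5 (consume 1 bucket): ivory=1 tin=4
After 6 (consume 4 tin): ivory=1
After 7 (gather 4 ivory): ivory=5
After 8 (consume 4 ivory): ivory=1
After 9 (consume 1 ivory): (empty)
After 10 (gather 3 tin): tin=3
After 11 (consume 2 tin): tin=1
After 12 (gather 4 tin): tin=5
After 13 (consume 4 tin): tin=1
After 14 (consume 1 tin): (empty)
After 15 (gather 5 tin): tin=5

Answer: no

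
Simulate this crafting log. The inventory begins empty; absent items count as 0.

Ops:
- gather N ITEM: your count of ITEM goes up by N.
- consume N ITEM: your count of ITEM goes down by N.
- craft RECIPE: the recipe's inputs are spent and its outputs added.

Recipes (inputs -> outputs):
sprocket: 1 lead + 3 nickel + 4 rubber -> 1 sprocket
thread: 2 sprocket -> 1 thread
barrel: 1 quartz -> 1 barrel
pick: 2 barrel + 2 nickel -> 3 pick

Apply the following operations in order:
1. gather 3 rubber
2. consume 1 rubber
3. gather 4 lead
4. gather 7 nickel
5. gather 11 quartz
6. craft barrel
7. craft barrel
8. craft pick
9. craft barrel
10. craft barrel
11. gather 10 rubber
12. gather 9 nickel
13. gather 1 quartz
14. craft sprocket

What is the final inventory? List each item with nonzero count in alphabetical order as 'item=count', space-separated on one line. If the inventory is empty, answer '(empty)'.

Answer: barrel=2 lead=3 nickel=11 pick=3 quartz=8 rubber=8 sprocket=1

Derivation:
After 1 (gather 3 rubber): rubber=3
After 2 (consume 1 rubber): rubber=2
After 3 (gather 4 lead): lead=4 rubber=2
After 4 (gather 7 nickel): lead=4 nickel=7 rubber=2
After 5 (gather 11 quartz): lead=4 nickel=7 quartz=11 rubber=2
After 6 (craft barrel): barrel=1 lead=4 nickel=7 quartz=10 rubber=2
After 7 (craft barrel): barrel=2 lead=4 nickel=7 quartz=9 rubber=2
After 8 (craft pick): lead=4 nickel=5 pick=3 quartz=9 rubber=2
After 9 (craft barrel): barrel=1 lead=4 nickel=5 pick=3 quartz=8 rubber=2
After 10 (craft barrel): barrel=2 lead=4 nickel=5 pick=3 quartz=7 rubber=2
After 11 (gather 10 rubber): barrel=2 lead=4 nickel=5 pick=3 quartz=7 rubber=12
After 12 (gather 9 nickel): barrel=2 lead=4 nickel=14 pick=3 quartz=7 rubber=12
After 13 (gather 1 quartz): barrel=2 lead=4 nickel=14 pick=3 quartz=8 rubber=12
After 14 (craft sprocket): barrel=2 lead=3 nickel=11 pick=3 quartz=8 rubber=8 sprocket=1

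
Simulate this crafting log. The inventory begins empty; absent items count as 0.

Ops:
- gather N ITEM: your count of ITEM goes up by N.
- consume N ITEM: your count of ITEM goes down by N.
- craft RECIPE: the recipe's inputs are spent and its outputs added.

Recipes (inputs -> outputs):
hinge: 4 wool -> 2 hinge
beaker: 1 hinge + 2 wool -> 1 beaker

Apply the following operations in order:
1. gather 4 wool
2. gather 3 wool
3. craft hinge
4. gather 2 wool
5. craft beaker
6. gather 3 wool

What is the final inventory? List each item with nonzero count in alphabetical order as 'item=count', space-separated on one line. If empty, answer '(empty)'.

Answer: beaker=1 hinge=1 wool=6

Derivation:
After 1 (gather 4 wool): wool=4
After 2 (gather 3 wool): wool=7
After 3 (craft hinge): hinge=2 wool=3
After 4 (gather 2 wool): hinge=2 wool=5
After 5 (craft beaker): beaker=1 hinge=1 wool=3
After 6 (gather 3 wool): beaker=1 hinge=1 wool=6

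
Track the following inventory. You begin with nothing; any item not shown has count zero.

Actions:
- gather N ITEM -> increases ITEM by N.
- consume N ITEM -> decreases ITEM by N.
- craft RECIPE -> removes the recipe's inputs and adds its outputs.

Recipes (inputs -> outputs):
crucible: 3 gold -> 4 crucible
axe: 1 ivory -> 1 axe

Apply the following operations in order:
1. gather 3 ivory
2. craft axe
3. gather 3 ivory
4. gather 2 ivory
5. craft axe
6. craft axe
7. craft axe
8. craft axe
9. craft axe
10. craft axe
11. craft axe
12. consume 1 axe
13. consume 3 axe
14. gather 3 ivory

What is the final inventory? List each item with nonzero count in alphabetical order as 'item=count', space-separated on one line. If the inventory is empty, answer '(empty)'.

Answer: axe=4 ivory=3

Derivation:
After 1 (gather 3 ivory): ivory=3
After 2 (craft axe): axe=1 ivory=2
After 3 (gather 3 ivory): axe=1 ivory=5
After 4 (gather 2 ivory): axe=1 ivory=7
After 5 (craft axe): axe=2 ivory=6
After 6 (craft axe): axe=3 ivory=5
After 7 (craft axe): axe=4 ivory=4
After 8 (craft axe): axe=5 ivory=3
After 9 (craft axe): axe=6 ivory=2
After 10 (craft axe): axe=7 ivory=1
After 11 (craft axe): axe=8
After 12 (consume 1 axe): axe=7
After 13 (consume 3 axe): axe=4
After 14 (gather 3 ivory): axe=4 ivory=3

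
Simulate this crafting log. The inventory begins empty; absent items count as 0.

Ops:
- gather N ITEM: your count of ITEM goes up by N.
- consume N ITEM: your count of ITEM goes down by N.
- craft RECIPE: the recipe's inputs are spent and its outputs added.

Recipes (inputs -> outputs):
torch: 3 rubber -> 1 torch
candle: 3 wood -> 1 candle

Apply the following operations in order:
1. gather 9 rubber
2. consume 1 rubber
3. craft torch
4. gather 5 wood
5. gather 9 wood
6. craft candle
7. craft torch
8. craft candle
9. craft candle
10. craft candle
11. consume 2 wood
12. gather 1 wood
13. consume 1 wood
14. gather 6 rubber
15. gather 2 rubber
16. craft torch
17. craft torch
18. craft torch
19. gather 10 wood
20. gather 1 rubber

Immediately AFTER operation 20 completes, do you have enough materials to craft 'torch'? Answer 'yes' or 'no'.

Answer: no

Derivation:
After 1 (gather 9 rubber): rubber=9
After 2 (consume 1 rubber): rubber=8
After 3 (craft torch): rubber=5 torch=1
After 4 (gather 5 wood): rubber=5 torch=1 wood=5
After 5 (gather 9 wood): rubber=5 torch=1 wood=14
After 6 (craft candle): candle=1 rubber=5 torch=1 wood=11
After 7 (craft torch): candle=1 rubber=2 torch=2 wood=11
After 8 (craft candle): candle=2 rubber=2 torch=2 wood=8
After 9 (craft candle): candle=3 rubber=2 torch=2 wood=5
After 10 (craft candle): candle=4 rubber=2 torch=2 wood=2
After 11 (consume 2 wood): candle=4 rubber=2 torch=2
After 12 (gather 1 wood): candle=4 rubber=2 torch=2 wood=1
After 13 (consume 1 wood): candle=4 rubber=2 torch=2
After 14 (gather 6 rubber): candle=4 rubber=8 torch=2
After 15 (gather 2 rubber): candle=4 rubber=10 torch=2
After 16 (craft torch): candle=4 rubber=7 torch=3
After 17 (craft torch): candle=4 rubber=4 torch=4
After 18 (craft torch): candle=4 rubber=1 torch=5
After 19 (gather 10 wood): candle=4 rubber=1 torch=5 wood=10
After 20 (gather 1 rubber): candle=4 rubber=2 torch=5 wood=10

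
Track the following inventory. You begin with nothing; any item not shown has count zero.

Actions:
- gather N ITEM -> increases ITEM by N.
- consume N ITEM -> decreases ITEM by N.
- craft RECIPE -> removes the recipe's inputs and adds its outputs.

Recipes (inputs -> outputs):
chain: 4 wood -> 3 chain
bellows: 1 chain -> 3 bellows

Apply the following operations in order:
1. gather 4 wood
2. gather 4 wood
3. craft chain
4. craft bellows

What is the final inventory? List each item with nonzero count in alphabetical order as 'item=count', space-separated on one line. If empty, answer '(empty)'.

After 1 (gather 4 wood): wood=4
After 2 (gather 4 wood): wood=8
After 3 (craft chain): chain=3 wood=4
After 4 (craft bellows): bellows=3 chain=2 wood=4

Answer: bellows=3 chain=2 wood=4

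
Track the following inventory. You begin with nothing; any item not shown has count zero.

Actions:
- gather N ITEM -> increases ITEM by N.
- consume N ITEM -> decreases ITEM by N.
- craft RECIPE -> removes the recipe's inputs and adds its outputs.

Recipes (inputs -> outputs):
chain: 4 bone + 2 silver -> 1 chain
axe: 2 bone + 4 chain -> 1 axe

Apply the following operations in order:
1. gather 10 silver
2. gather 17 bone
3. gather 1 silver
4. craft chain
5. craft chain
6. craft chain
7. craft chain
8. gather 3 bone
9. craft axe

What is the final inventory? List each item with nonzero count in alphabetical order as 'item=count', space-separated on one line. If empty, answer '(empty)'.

After 1 (gather 10 silver): silver=10
After 2 (gather 17 bone): bone=17 silver=10
After 3 (gather 1 silver): bone=17 silver=11
After 4 (craft chain): bone=13 chain=1 silver=9
After 5 (craft chain): bone=9 chain=2 silver=7
After 6 (craft chain): bone=5 chain=3 silver=5
After 7 (craft chain): bone=1 chain=4 silver=3
After 8 (gather 3 bone): bone=4 chain=4 silver=3
After 9 (craft axe): axe=1 bone=2 silver=3

Answer: axe=1 bone=2 silver=3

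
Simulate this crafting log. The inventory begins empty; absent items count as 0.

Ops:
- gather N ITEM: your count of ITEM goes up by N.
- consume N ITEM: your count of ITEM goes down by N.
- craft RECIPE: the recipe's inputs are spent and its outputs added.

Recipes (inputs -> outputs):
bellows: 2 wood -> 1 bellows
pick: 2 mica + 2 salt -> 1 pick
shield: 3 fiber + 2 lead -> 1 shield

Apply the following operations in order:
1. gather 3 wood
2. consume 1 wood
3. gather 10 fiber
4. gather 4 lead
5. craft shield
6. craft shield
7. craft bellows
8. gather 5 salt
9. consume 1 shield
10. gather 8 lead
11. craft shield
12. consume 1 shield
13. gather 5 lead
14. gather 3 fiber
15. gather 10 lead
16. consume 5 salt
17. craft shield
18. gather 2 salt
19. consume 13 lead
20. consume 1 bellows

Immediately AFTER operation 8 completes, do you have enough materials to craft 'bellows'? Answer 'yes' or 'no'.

After 1 (gather 3 wood): wood=3
After 2 (consume 1 wood): wood=2
After 3 (gather 10 fiber): fiber=10 wood=2
After 4 (gather 4 lead): fiber=10 lead=4 wood=2
After 5 (craft shield): fiber=7 lead=2 shield=1 wood=2
After 6 (craft shield): fiber=4 shield=2 wood=2
After 7 (craft bellows): bellows=1 fiber=4 shield=2
After 8 (gather 5 salt): bellows=1 fiber=4 salt=5 shield=2

Answer: no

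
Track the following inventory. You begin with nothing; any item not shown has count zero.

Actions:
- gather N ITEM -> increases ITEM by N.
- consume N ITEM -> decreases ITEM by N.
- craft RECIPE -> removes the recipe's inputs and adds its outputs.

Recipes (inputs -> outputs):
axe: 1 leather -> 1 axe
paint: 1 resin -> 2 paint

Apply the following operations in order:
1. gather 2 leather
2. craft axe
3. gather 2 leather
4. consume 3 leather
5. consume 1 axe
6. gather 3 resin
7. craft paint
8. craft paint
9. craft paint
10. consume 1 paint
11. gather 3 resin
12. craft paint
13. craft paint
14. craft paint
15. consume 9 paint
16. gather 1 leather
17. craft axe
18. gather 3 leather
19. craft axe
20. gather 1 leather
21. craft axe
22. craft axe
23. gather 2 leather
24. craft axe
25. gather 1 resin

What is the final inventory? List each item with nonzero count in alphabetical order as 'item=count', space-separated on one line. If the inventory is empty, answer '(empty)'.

Answer: axe=5 leather=2 paint=2 resin=1

Derivation:
After 1 (gather 2 leather): leather=2
After 2 (craft axe): axe=1 leather=1
After 3 (gather 2 leather): axe=1 leather=3
After 4 (consume 3 leather): axe=1
After 5 (consume 1 axe): (empty)
After 6 (gather 3 resin): resin=3
After 7 (craft paint): paint=2 resin=2
After 8 (craft paint): paint=4 resin=1
After 9 (craft paint): paint=6
After 10 (consume 1 paint): paint=5
After 11 (gather 3 resin): paint=5 resin=3
After 12 (craft paint): paint=7 resin=2
After 13 (craft paint): paint=9 resin=1
After 14 (craft paint): paint=11
After 15 (consume 9 paint): paint=2
After 16 (gather 1 leather): leather=1 paint=2
After 17 (craft axe): axe=1 paint=2
After 18 (gather 3 leather): axe=1 leather=3 paint=2
After 19 (craft axe): axe=2 leather=2 paint=2
After 20 (gather 1 leather): axe=2 leather=3 paint=2
After 21 (craft axe): axe=3 leather=2 paint=2
After 22 (craft axe): axe=4 leather=1 paint=2
After 23 (gather 2 leather): axe=4 leather=3 paint=2
After 24 (craft axe): axe=5 leather=2 paint=2
After 25 (gather 1 resin): axe=5 leather=2 paint=2 resin=1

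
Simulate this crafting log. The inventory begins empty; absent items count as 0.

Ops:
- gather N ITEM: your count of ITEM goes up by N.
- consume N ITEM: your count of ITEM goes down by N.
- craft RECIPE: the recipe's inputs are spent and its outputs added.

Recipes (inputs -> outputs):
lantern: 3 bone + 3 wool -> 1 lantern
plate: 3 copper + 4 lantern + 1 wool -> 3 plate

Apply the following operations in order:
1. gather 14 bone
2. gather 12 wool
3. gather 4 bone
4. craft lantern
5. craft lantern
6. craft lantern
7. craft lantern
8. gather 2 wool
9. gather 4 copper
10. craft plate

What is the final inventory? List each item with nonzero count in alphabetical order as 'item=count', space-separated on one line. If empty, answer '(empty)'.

Answer: bone=6 copper=1 plate=3 wool=1

Derivation:
After 1 (gather 14 bone): bone=14
After 2 (gather 12 wool): bone=14 wool=12
After 3 (gather 4 bone): bone=18 wool=12
After 4 (craft lantern): bone=15 lantern=1 wool=9
After 5 (craft lantern): bone=12 lantern=2 wool=6
After 6 (craft lantern): bone=9 lantern=3 wool=3
After 7 (craft lantern): bone=6 lantern=4
After 8 (gather 2 wool): bone=6 lantern=4 wool=2
After 9 (gather 4 copper): bone=6 copper=4 lantern=4 wool=2
After 10 (craft plate): bone=6 copper=1 plate=3 wool=1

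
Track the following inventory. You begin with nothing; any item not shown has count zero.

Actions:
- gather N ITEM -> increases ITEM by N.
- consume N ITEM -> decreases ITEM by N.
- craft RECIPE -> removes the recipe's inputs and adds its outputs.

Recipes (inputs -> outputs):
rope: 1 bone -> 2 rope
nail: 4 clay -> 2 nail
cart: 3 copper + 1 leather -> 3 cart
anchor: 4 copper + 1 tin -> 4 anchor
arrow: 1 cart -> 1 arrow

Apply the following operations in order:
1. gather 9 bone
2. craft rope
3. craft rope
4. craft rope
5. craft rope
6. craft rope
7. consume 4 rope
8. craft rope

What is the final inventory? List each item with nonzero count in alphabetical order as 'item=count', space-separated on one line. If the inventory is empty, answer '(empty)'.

After 1 (gather 9 bone): bone=9
After 2 (craft rope): bone=8 rope=2
After 3 (craft rope): bone=7 rope=4
After 4 (craft rope): bone=6 rope=6
After 5 (craft rope): bone=5 rope=8
After 6 (craft rope): bone=4 rope=10
After 7 (consume 4 rope): bone=4 rope=6
After 8 (craft rope): bone=3 rope=8

Answer: bone=3 rope=8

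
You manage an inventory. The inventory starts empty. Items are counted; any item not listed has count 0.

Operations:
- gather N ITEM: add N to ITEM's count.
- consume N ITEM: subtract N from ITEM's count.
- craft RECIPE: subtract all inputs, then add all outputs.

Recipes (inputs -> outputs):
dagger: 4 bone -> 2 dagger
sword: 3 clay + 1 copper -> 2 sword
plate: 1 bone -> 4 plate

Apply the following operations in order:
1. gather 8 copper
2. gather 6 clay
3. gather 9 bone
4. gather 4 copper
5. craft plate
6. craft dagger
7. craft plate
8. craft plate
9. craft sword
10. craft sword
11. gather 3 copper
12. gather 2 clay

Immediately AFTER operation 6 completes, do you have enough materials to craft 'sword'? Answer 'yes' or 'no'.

Answer: yes

Derivation:
After 1 (gather 8 copper): copper=8
After 2 (gather 6 clay): clay=6 copper=8
After 3 (gather 9 bone): bone=9 clay=6 copper=8
After 4 (gather 4 copper): bone=9 clay=6 copper=12
After 5 (craft plate): bone=8 clay=6 copper=12 plate=4
After 6 (craft dagger): bone=4 clay=6 copper=12 dagger=2 plate=4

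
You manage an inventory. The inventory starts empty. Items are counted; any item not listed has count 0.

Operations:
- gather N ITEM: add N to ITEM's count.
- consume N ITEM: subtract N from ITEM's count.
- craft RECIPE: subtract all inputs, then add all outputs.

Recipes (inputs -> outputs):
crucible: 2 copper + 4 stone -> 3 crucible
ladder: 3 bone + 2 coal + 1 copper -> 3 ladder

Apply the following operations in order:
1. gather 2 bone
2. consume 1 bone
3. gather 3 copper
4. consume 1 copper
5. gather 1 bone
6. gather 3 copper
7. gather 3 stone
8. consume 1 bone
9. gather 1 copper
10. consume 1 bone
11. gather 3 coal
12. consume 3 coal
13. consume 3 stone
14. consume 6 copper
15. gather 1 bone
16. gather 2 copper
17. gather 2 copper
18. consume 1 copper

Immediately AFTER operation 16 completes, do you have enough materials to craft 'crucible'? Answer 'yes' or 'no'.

Answer: no

Derivation:
After 1 (gather 2 bone): bone=2
After 2 (consume 1 bone): bone=1
After 3 (gather 3 copper): bone=1 copper=3
After 4 (consume 1 copper): bone=1 copper=2
After 5 (gather 1 bone): bone=2 copper=2
After 6 (gather 3 copper): bone=2 copper=5
After 7 (gather 3 stone): bone=2 copper=5 stone=3
After 8 (consume 1 bone): bone=1 copper=5 stone=3
After 9 (gather 1 copper): bone=1 copper=6 stone=3
After 10 (consume 1 bone): copper=6 stone=3
After 11 (gather 3 coal): coal=3 copper=6 stone=3
After 12 (consume 3 coal): copper=6 stone=3
After 13 (consume 3 stone): copper=6
After 14 (consume 6 copper): (empty)
After 15 (gather 1 bone): bone=1
After 16 (gather 2 copper): bone=1 copper=2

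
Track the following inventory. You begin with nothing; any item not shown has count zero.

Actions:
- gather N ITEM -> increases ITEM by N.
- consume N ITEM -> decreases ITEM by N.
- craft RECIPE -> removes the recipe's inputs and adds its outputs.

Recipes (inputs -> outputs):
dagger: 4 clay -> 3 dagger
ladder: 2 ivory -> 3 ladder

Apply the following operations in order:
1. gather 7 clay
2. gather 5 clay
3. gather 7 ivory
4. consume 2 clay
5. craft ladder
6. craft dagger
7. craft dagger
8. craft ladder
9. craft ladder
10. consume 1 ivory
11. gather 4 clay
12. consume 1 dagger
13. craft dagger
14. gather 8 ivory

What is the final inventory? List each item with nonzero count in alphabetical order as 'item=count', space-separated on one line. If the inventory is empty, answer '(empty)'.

Answer: clay=2 dagger=8 ivory=8 ladder=9

Derivation:
After 1 (gather 7 clay): clay=7
After 2 (gather 5 clay): clay=12
After 3 (gather 7 ivory): clay=12 ivory=7
After 4 (consume 2 clay): clay=10 ivory=7
After 5 (craft ladder): clay=10 ivory=5 ladder=3
After 6 (craft dagger): clay=6 dagger=3 ivory=5 ladder=3
After 7 (craft dagger): clay=2 dagger=6 ivory=5 ladder=3
After 8 (craft ladder): clay=2 dagger=6 ivory=3 ladder=6
After 9 (craft ladder): clay=2 dagger=6 ivory=1 ladder=9
After 10 (consume 1 ivory): clay=2 dagger=6 ladder=9
After 11 (gather 4 clay): clay=6 dagger=6 ladder=9
After 12 (consume 1 dagger): clay=6 dagger=5 ladder=9
After 13 (craft dagger): clay=2 dagger=8 ladder=9
After 14 (gather 8 ivory): clay=2 dagger=8 ivory=8 ladder=9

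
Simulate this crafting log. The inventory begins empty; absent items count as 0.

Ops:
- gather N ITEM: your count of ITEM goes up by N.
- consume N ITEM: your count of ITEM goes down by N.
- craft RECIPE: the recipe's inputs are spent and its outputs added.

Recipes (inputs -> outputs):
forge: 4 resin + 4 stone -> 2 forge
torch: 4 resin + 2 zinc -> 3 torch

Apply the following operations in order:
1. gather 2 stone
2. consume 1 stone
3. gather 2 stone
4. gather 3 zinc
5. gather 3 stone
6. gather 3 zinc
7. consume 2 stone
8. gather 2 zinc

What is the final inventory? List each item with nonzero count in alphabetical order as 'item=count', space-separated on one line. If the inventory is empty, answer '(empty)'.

After 1 (gather 2 stone): stone=2
After 2 (consume 1 stone): stone=1
After 3 (gather 2 stone): stone=3
After 4 (gather 3 zinc): stone=3 zinc=3
After 5 (gather 3 stone): stone=6 zinc=3
After 6 (gather 3 zinc): stone=6 zinc=6
After 7 (consume 2 stone): stone=4 zinc=6
After 8 (gather 2 zinc): stone=4 zinc=8

Answer: stone=4 zinc=8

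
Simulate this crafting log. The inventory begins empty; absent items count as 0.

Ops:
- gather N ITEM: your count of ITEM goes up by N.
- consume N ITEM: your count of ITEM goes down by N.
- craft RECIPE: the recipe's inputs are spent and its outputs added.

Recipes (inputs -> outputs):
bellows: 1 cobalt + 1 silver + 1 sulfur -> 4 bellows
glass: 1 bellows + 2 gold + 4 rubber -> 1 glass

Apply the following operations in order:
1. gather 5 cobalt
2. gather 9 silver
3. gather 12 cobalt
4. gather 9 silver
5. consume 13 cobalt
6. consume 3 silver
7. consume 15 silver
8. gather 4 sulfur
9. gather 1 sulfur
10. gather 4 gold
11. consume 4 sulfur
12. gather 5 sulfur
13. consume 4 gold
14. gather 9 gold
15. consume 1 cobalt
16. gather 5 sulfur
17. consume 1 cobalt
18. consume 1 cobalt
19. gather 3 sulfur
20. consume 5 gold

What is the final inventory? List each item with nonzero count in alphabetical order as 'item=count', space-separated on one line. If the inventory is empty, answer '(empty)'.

Answer: cobalt=1 gold=4 sulfur=14

Derivation:
After 1 (gather 5 cobalt): cobalt=5
After 2 (gather 9 silver): cobalt=5 silver=9
After 3 (gather 12 cobalt): cobalt=17 silver=9
After 4 (gather 9 silver): cobalt=17 silver=18
After 5 (consume 13 cobalt): cobalt=4 silver=18
After 6 (consume 3 silver): cobalt=4 silver=15
After 7 (consume 15 silver): cobalt=4
After 8 (gather 4 sulfur): cobalt=4 sulfur=4
After 9 (gather 1 sulfur): cobalt=4 sulfur=5
After 10 (gather 4 gold): cobalt=4 gold=4 sulfur=5
After 11 (consume 4 sulfur): cobalt=4 gold=4 sulfur=1
After 12 (gather 5 sulfur): cobalt=4 gold=4 sulfur=6
After 13 (consume 4 gold): cobalt=4 sulfur=6
After 14 (gather 9 gold): cobalt=4 gold=9 sulfur=6
After 15 (consume 1 cobalt): cobalt=3 gold=9 sulfur=6
After 16 (gather 5 sulfur): cobalt=3 gold=9 sulfur=11
After 17 (consume 1 cobalt): cobalt=2 gold=9 sulfur=11
After 18 (consume 1 cobalt): cobalt=1 gold=9 sulfur=11
After 19 (gather 3 sulfur): cobalt=1 gold=9 sulfur=14
After 20 (consume 5 gold): cobalt=1 gold=4 sulfur=14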